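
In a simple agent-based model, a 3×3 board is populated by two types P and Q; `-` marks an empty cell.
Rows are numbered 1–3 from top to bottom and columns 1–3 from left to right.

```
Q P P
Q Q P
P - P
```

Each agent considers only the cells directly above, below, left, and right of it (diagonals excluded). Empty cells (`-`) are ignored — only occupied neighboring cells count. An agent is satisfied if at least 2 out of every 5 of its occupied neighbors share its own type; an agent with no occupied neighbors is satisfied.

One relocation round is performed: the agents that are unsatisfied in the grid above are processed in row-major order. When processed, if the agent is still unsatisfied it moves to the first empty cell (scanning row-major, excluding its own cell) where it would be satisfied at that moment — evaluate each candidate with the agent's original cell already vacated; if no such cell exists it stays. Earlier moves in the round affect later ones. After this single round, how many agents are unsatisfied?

Initially unsatisfied (in order): (1,2), (2,2), (3,1).
  (1,2) → (3,2).
  (2,2) → (1,2).
  (3,1): now satisfied by earlier moves; stays.
Resulting grid:
Q Q P
Q - P
P P P
All satisfied now.

0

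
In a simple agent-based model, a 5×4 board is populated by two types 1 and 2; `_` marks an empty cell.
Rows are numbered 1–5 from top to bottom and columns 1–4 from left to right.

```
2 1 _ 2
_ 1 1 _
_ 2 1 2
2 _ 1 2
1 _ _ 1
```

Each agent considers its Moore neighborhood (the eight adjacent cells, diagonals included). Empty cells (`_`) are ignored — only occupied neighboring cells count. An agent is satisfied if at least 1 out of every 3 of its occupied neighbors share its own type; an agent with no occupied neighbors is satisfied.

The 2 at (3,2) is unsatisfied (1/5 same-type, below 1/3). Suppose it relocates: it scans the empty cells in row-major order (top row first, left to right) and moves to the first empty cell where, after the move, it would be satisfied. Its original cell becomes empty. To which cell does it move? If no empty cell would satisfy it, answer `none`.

(2,1)

Vacating (3,2). Empty cells in order:
  (1,3): 1/4 same-type → still unsatisfied.
  (2,1): 1/3 same-type → satisfied — stop here.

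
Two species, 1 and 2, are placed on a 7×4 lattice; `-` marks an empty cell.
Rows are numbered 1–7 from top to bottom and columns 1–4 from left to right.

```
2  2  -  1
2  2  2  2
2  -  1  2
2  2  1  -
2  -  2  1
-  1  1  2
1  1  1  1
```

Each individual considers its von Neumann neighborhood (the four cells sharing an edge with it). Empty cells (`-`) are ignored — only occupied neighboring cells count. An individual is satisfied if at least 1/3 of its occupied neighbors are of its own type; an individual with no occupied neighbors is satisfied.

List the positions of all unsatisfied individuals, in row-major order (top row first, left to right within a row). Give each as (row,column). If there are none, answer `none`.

Row 1: (1,1)2 2/2 ✓ · (1,2)2 2/2 ✓ · (1,4)1 0/1 ✗
Row 2: (2,1)2 3/3 ✓ · (2,2)2 3/3 ✓ · (2,3)2 2/3 ✓ · (2,4)2 2/3 ✓
Row 3: (3,1)2 2/2 ✓ · (3,3)1 1/3 ✓ · (3,4)2 1/2 ✓
Row 4: (4,1)2 3/3 ✓ · (4,2)2 1/2 ✓ · (4,3)1 1/3 ✓
Row 5: (5,1)2 1/1 ✓ · (5,3)2 0/3 ✗ · (5,4)1 0/2 ✗
Row 6: (6,2)1 2/2 ✓ · (6,3)1 2/4 ✓ · (6,4)2 0/3 ✗
Row 7: (7,1)1 1/1 ✓ · (7,2)1 3/3 ✓ · (7,3)1 3/3 ✓ · (7,4)1 1/2 ✓

(1,4), (5,3), (5,4), (6,4)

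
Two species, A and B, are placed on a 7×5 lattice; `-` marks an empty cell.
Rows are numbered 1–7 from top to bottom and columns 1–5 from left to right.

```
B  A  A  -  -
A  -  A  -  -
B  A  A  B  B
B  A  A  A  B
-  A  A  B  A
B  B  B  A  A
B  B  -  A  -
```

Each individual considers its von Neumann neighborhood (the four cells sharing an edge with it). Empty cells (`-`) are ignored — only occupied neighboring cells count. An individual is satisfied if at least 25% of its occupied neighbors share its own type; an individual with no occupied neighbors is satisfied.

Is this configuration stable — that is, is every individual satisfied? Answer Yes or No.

No

Row 1: (1,1)B 0/2 ✗ · (1,2)A 1/2 ✓ · (1,3)A 2/2 ✓
Row 2: (2,1)A 0/2 ✗ · (2,3)A 2/2 ✓
Row 3: (3,1)B 1/3 ✓ · (3,2)A 2/3 ✓ · (3,3)A 3/4 ✓ · (3,4)B 1/3 ✓ · (3,5)B 2/2 ✓
Row 4: (4,1)B 1/2 ✓ · (4,2)A 3/4 ✓ · (4,3)A 4/4 ✓ · (4,4)A 1/4 ✓ · (4,5)B 1/3 ✓
Row 5: (5,2)A 2/3 ✓ · (5,3)A 2/4 ✓ · (5,4)B 0/4 ✗ · (5,5)A 1/3 ✓
Row 6: (6,1)B 2/2 ✓ · (6,2)B 3/4 ✓ · (6,3)B 1/3 ✓ · (6,4)A 2/4 ✓ · (6,5)A 2/2 ✓
Row 7: (7,1)B 2/2 ✓ · (7,2)B 2/2 ✓ · (7,4)A 1/1 ✓
For instance (1,1) has only 0/2 same-type neighbors, below 1/4.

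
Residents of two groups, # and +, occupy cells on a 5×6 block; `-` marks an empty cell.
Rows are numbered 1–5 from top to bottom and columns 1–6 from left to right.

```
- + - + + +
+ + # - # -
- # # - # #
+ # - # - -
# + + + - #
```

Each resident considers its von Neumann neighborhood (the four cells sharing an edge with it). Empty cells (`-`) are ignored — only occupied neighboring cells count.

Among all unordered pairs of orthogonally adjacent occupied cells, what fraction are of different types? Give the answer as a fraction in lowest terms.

8/19

Scan each occupied cell's neighbors to the right and below so each pair is counted once.
Row 1: +(1,2)–+(2,2)= +(1,4)–+(1,5)= +(1,5)–+(1,6)= +(1,5)–#(2,5)≠  → 1/4 unlike.
Row 2: +(2,1)–+(2,2)= +(2,2)–#(2,3)≠ +(2,2)–#(3,2)≠ #(2,3)–#(3,3)= #(2,5)–#(3,5)=  → 2/5 unlike.
Row 3: #(3,2)–#(3,3)= #(3,2)–#(4,2)= #(3,5)–#(3,6)=  → 0/3 unlike.
Row 4: +(4,1)–#(4,2)≠ +(4,1)–#(5,1)≠ #(4,2)–+(5,2)≠ #(4,4)–+(5,4)≠  → 4/4 unlike.
Row 5: #(5,1)–+(5,2)≠ +(5,2)–+(5,3)= +(5,3)–+(5,4)=  → 1/3 unlike.
Total adjacent occupied pairs: 19; unlike-type pairs: 8.
8/19 is already in lowest terms.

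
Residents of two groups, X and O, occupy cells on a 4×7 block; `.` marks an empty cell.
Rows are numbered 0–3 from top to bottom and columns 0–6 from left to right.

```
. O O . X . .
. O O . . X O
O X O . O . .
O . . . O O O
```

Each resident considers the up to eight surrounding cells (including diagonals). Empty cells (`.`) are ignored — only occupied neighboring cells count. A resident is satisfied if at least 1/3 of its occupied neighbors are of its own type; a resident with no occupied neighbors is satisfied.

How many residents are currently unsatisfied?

Row 0: (0,1)O 3/3 ok · (0,2)O 3/3 ok · (0,4)X 1/1 ok
Row 1: (1,1)O 5/6 ok · (1,2)O 4/5 ok · (1,5)X 1/3 ok · (1,6)O 0/1 unhappy
Row 2: (2,0)O 2/3 ok · (2,1)X 0/5 unhappy · (2,2)O 2/3 ok · (2,4)O 2/3 ok
Row 3: (3,0)O 1/2 ok · (3,4)O 2/2 ok · (3,5)O 3/3 ok · (3,6)O 1/1 ok
Unsatisfied: (1,6), (2,1) — 2 in total.

2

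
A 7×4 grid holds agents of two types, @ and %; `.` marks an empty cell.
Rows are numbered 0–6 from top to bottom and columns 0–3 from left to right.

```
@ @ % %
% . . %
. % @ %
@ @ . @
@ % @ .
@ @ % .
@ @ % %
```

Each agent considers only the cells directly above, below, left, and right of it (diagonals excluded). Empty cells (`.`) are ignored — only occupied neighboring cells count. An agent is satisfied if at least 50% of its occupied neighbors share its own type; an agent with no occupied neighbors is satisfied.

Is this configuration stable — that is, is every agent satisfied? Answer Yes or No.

No

(0,0)@ 1/2 ok
(0,1)@ 1/2 ok
(0,2)% 1/2 ok
(0,3)% 2/2 ok
(1,0)% 0/1 unhappy
(1,3)% 2/2 ok
(2,1)% 0/2 unhappy
(2,2)@ 0/2 unhappy
(2,3)% 1/3 unhappy
(3,0)@ 2/2 ok
(3,1)@ 1/3 unhappy
(3,3)@ 0/1 unhappy
(4,0)@ 2/3 ok
(4,1)% 0/4 unhappy
(4,2)@ 0/2 unhappy
(5,0)@ 3/3 ok
(5,1)@ 2/4 ok
(5,2)% 1/3 unhappy
(6,0)@ 2/2 ok
(6,1)@ 2/3 ok
(6,2)% 2/3 ok
(6,3)% 1/1 ok
For instance (1,0) has only 0/1 same-type neighbors, below 1/2.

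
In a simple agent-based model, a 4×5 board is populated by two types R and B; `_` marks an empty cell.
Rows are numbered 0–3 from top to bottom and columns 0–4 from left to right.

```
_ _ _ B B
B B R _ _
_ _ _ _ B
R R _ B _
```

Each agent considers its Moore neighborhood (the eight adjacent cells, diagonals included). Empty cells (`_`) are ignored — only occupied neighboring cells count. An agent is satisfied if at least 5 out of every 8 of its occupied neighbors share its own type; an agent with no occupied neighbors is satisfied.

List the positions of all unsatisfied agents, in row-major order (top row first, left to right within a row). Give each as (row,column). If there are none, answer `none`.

(0,3)B 1/2 ✗
(0,4)B 1/1 ✓
(1,0)B 1/1 ✓
(1,1)B 1/2 ✗
(1,2)R 0/2 ✗
(2,4)B 1/1 ✓
(3,0)R 1/1 ✓
(3,1)R 1/1 ✓
(3,3)B 1/1 ✓

(0,3), (1,1), (1,2)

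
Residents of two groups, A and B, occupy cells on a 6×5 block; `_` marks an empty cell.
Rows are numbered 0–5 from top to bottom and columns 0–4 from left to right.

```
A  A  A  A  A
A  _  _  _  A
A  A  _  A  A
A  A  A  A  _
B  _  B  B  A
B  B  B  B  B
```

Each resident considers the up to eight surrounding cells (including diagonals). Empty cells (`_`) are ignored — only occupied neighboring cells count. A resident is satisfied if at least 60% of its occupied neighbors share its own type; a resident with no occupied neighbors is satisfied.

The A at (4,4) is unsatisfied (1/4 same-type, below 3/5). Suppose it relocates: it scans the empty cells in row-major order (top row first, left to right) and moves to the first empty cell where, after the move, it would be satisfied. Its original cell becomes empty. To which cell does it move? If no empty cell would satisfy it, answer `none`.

(1,1)

Vacating (4,4). Empty cells in order:
  (1,1): 6/6 same-type → satisfied — stop here.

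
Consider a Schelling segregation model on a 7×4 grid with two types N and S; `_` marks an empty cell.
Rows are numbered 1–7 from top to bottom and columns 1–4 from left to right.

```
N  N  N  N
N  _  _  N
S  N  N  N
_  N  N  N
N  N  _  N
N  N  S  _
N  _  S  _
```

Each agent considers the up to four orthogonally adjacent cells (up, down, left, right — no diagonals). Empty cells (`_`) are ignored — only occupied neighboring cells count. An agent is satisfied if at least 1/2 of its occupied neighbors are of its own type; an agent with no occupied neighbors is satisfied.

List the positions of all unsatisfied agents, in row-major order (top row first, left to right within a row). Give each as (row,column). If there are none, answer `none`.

(3,1)

(1,1)N 2/2 ✓
(1,2)N 2/2 ✓
(1,3)N 2/2 ✓
(1,4)N 2/2 ✓
(2,1)N 1/2 ✓
(2,4)N 2/2 ✓
(3,1)S 0/2 ✗
(3,2)N 2/3 ✓
(3,3)N 3/3 ✓
(3,4)N 3/3 ✓
(4,2)N 3/3 ✓
(4,3)N 3/3 ✓
(4,4)N 3/3 ✓
(5,1)N 2/2 ✓
(5,2)N 3/3 ✓
(5,4)N 1/1 ✓
(6,1)N 3/3 ✓
(6,2)N 2/3 ✓
(6,3)S 1/2 ✓
(7,1)N 1/1 ✓
(7,3)S 1/1 ✓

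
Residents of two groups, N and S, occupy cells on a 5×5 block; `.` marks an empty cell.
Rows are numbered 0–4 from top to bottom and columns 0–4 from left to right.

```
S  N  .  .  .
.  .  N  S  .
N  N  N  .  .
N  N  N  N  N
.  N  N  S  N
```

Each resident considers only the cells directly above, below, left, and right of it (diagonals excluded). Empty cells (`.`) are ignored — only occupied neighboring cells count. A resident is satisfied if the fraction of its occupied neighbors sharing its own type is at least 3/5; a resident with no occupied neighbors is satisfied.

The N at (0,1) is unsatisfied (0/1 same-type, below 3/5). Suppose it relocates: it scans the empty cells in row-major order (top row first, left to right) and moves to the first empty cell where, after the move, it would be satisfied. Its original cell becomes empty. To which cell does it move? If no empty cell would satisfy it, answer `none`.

Vacating (0,1). Empty cells in order:
  (0,2): 1/1 same-type → satisfied — stop here.

(0,2)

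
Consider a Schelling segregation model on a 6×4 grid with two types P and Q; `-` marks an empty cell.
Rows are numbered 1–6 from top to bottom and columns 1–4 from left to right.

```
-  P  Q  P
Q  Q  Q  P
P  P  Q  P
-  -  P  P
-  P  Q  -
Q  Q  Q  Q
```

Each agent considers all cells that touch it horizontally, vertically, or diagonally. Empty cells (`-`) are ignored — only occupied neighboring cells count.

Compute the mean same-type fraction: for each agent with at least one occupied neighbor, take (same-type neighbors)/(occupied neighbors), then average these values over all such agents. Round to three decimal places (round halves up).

0.460

(1,2)P 0/4
(1,3)Q 2/5
(1,4)P 1/3
(2,1)Q 1/4
(2,2)Q 4/7
(2,3)Q 3/8
(2,4)P 2/5
(3,1)P 1/3
(3,2)P 2/6
(3,3)Q 2/7
(3,4)P 3/5
(4,3)P 4/6
(4,4)P 2/4
(5,2)P 1/5
(5,3)Q 3/6
(6,1)Q 1/2
(6,2)Q 3/4
(6,3)Q 3/4
(6,4)Q 2/2
Sum over 19 agents: 0/4 + 2/5 + 1/3 + 1/4 + 4/7 + 3/8 + 2/5 + 1/3 + 2/6 + 2/7 + 3/5 + 4/6 + 2/4 + 1/5 + 3/6 + 1/2 + 3/4 + 3/4 + 2/2 = 7349/840; mean = 7349/840 ÷ 19 = 7349/15960 = 0.460463… → 0.460.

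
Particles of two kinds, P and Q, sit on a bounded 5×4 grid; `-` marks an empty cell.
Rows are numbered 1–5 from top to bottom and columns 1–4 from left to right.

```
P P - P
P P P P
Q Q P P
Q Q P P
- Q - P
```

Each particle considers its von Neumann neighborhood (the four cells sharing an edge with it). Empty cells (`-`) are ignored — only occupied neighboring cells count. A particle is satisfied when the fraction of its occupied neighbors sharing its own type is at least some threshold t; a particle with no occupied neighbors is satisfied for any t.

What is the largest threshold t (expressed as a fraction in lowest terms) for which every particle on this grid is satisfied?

1/2

(1,1)P 2/2
(1,2)P 2/2
(1,4)P 1/1
(2,1)P 2/3
(2,2)P 3/4
(2,3)P 3/3
(2,4)P 3/3
(3,1)Q 2/3
(3,2)Q 2/4
(3,3)P 3/4
(3,4)P 3/3
(4,1)Q 2/2
(4,2)Q 3/4
(4,3)P 2/3
(4,4)P 3/3
(5,2)Q 1/1
(5,4)P 1/1
The smallest same-type fraction is 2/4 at (3,2), which reduces to 1/2. Any threshold above that leaves this particle unsatisfied.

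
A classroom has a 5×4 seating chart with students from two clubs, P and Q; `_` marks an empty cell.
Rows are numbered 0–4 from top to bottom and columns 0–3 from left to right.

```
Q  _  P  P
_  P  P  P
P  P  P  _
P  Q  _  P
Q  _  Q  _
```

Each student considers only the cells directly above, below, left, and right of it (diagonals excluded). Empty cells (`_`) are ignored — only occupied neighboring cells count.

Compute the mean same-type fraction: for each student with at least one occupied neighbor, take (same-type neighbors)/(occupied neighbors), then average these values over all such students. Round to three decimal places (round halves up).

Row 0: (0,0)Q — no occupied neighbors · (0,2)P 2/2 · (0,3)P 2/2
Row 1: (1,1)P 2/2 · (1,2)P 4/4 · (1,3)P 2/2
Row 2: (2,0)P 2/2 · (2,1)P 3/4 · (2,2)P 2/2
Row 3: (3,0)P 1/3 · (3,1)Q 0/2 · (3,3)P — no occupied neighbors
Row 4: (4,0)Q 0/1 · (4,2)Q — no occupied neighbors
Sum over 11 students: 2/2 + 2/2 + 2/2 + 4/4 + 2/2 + 2/2 + 3/4 + 2/2 + 1/3 + 0/2 + 0/1 = 97/12; mean = 97/12 ÷ 11 = 97/132 = 0.734848… → 0.735.

0.735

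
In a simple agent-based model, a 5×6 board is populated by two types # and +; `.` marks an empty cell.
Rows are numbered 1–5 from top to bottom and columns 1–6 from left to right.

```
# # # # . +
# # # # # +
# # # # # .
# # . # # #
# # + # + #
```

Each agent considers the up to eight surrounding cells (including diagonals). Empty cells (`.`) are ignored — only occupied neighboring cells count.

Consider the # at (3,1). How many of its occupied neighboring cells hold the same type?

5

Occupied neighbors of (3,1): (2,1)=#, (2,2)=#, (3,2)=#, (4,1)=#, (4,2)=#.
Same type (#): 5 of 5.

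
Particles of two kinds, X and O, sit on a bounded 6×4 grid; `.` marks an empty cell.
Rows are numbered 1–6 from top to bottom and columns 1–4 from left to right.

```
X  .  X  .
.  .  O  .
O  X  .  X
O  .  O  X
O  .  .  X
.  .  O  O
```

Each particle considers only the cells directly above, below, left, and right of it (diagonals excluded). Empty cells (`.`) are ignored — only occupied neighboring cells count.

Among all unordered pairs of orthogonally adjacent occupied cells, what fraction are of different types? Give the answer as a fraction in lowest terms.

Scan each occupied cell's neighbors to the right and below so each pair is counted once.
From row 1: 1 unlike of 1 pairs (running 1/1).
From row 3: 1 unlike of 3 pairs (running 2/4).
From row 4: 1 unlike of 3 pairs (running 3/7).
From row 5: 1 unlike of 1 pairs (running 4/8).
From row 6: 0 unlike of 1 pairs (running 4/9).
Total adjacent occupied pairs: 9; unlike-type pairs: 4.
4/9 is already in lowest terms.

4/9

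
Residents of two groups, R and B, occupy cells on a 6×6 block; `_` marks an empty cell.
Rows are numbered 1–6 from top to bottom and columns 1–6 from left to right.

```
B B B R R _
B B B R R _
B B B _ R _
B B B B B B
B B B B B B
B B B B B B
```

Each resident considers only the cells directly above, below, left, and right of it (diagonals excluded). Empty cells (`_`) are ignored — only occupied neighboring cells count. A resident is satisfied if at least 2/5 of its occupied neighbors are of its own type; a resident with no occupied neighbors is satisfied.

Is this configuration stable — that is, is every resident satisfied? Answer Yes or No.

Yes

Row 1: (1,1)B 2/2 ok · (1,2)B 3/3 ok · (1,3)B 2/3 ok · (1,4)R 2/3 ok · (1,5)R 2/2 ok
Row 2: (2,1)B 3/3 ok · (2,2)B 4/4 ok · (2,3)B 3/4 ok · (2,4)R 2/3 ok · (2,5)R 3/3 ok
Row 3: (3,1)B 3/3 ok · (3,2)B 4/4 ok · (3,3)B 3/3 ok · (3,5)R 1/2 ok
Row 4: (4,1)B 3/3 ok · (4,2)B 4/4 ok · (4,3)B 4/4 ok · (4,4)B 3/3 ok · (4,5)B 3/4 ok · (4,6)B 2/2 ok
Row 5: (5,1)B 3/3 ok · (5,2)B 4/4 ok · (5,3)B 4/4 ok · (5,4)B 4/4 ok · (5,5)B 4/4 ok · (5,6)B 3/3 ok
Row 6: (6,1)B 2/2 ok · (6,2)B 3/3 ok · (6,3)B 3/3 ok · (6,4)B 3/3 ok · (6,5)B 3/3 ok · (6,6)B 2/2 ok
All meet the threshold, so the configuration is stable.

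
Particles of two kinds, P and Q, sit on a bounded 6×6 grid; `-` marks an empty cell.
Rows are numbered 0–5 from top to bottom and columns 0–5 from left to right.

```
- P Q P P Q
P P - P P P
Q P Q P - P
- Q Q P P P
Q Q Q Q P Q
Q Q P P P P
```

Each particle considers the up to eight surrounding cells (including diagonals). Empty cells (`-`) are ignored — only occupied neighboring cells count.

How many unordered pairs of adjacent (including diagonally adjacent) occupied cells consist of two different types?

35

Scan each occupied cell's neighbors to the right and below (and the two forward diagonals) so each pair is counted once.
Row 0: P(0,1)–Q(0,2)≠ P(0,1)–P(1,1)= P(0,1)–P(1,0)= Q(0,2)–P(0,3)≠ Q(0,2)–P(1,3)≠ Q(0,2)–P(1,1)≠ P(0,3)–P(0,4)= P(0,3)–P(1,3)= P(0,3)–P(1,4)= P(0,4)–Q(0,5)≠ P(0,4)–P(1,4)= P(0,4)–P(1,5)= P(0,4)–P(1,3)= Q(0,5)–P(1,5)≠ Q(0,5)–P(1,4)≠  → 7/15 unlike.
Row 1: P(1,0)–P(1,1)= P(1,0)–Q(2,0)≠ P(1,0)–P(2,1)= P(1,1)–P(2,1)= P(1,1)–Q(2,2)≠ P(1,1)–Q(2,0)≠ P(1,3)–P(1,4)= P(1,3)–P(2,3)= P(1,3)–Q(2,2)≠ P(1,4)–P(1,5)= P(1,4)–P(2,5)= P(1,4)–P(2,3)= P(1,5)–P(2,5)=  → 4/13 unlike.
Row 2: Q(2,0)–P(2,1)≠ Q(2,0)–Q(3,1)= P(2,1)–Q(2,2)≠ P(2,1)–Q(3,1)≠ P(2,1)–Q(3,2)≠ Q(2,2)–P(2,3)≠ Q(2,2)–Q(3,2)= Q(2,2)–P(3,3)≠ Q(2,2)–Q(3,1)= P(2,3)–P(3,3)= P(2,3)–P(3,4)= P(2,3)–Q(3,2)≠ P(2,5)–P(3,5)= P(2,5)–P(3,4)=  → 7/14 unlike.
Row 3: Q(3,1)–Q(3,2)= Q(3,1)–Q(4,1)= Q(3,1)–Q(4,2)= Q(3,1)–Q(4,0)= Q(3,2)–P(3,3)≠ Q(3,2)–Q(4,2)= Q(3,2)–Q(4,3)= Q(3,2)–Q(4,1)= P(3,3)–P(3,4)= P(3,3)–Q(4,3)≠ P(3,3)–P(4,4)= P(3,3)–Q(4,2)≠ P(3,4)–P(3,5)= P(3,4)–P(4,4)= P(3,4)–Q(4,5)≠ P(3,4)–Q(4,3)≠ P(3,5)–Q(4,5)≠ P(3,5)–P(4,4)=  → 6/18 unlike.
Row 4: Q(4,0)–Q(4,1)= Q(4,0)–Q(5,0)= Q(4,0)–Q(5,1)= Q(4,1)–Q(4,2)= Q(4,1)–Q(5,1)= Q(4,1)–P(5,2)≠ Q(4,1)–Q(5,0)= Q(4,2)–Q(4,3)= Q(4,2)–P(5,2)≠ Q(4,2)–P(5,3)≠ Q(4,2)–Q(5,1)= Q(4,3)–P(4,4)≠ Q(4,3)–P(5,3)≠ Q(4,3)–P(5,4)≠ Q(4,3)–P(5,2)≠ P(4,4)–Q(4,5)≠ P(4,4)–P(5,4)= P(4,4)–P(5,5)= P(4,4)–P(5,3)= Q(4,5)–P(5,5)≠ Q(4,5)–P(5,4)≠  → 10/21 unlike.
Row 5: Q(5,0)–Q(5,1)= Q(5,1)–P(5,2)≠ P(5,2)–P(5,3)= P(5,3)–P(5,4)= P(5,4)–P(5,5)=  → 1/5 unlike.
Total adjacent occupied pairs: 86; unlike-type pairs: 35.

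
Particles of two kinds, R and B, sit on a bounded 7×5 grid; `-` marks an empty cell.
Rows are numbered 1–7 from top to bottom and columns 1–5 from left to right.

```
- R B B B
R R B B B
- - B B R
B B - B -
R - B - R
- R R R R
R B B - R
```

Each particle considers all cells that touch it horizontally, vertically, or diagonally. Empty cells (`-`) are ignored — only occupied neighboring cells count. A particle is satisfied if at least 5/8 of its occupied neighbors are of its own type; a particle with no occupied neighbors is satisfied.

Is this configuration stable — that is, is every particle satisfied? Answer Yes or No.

(1,2)R 2/4 unhappy
(1,3)B 3/5 unhappy
(1,4)B 5/5 ok
(1,5)B 3/3 ok
(2,1)R 2/2 ok
(2,2)R 2/5 unhappy
(2,3)B 5/7 ok
(2,4)B 7/8 ok
(2,5)B 4/5 ok
(3,3)B 5/6 ok
(3,4)B 5/6 ok
(3,5)R 0/4 unhappy
(4,1)B 1/2 unhappy
(4,2)B 3/4 ok
(4,4)B 3/5 unhappy
(5,1)R 1/3 unhappy
(5,3)B 2/5 unhappy
(5,5)R 2/3 ok
(6,2)R 3/6 unhappy
(6,3)R 2/5 unhappy
(6,4)R 4/6 ok
(6,5)R 3/3 ok
(7,1)R 1/2 unhappy
(7,2)B 1/4 unhappy
(7,3)B 1/4 unhappy
(7,5)R 2/2 ok
For instance (1,2) has only 2/4 same-type neighbors, below 5/8.

No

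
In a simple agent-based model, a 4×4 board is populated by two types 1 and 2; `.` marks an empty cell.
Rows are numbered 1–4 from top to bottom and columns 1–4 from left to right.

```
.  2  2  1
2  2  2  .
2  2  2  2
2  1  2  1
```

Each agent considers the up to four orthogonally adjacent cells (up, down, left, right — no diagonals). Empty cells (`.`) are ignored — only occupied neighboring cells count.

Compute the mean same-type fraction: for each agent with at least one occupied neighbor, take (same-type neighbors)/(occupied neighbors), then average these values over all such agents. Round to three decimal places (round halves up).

Row 1: (1,2)2 2/2 · (1,3)2 2/3 · (1,4)1 0/1
Row 2: (2,1)2 2/2 · (2,2)2 4/4 · (2,3)2 3/3
Row 3: (3,1)2 3/3 · (3,2)2 3/4 · (3,3)2 4/4 · (3,4)2 1/2
Row 4: (4,1)2 1/2 · (4,2)1 0/3 · (4,3)2 1/3 · (4,4)1 0/2
Sum over 14 agents: 2/2 + 2/3 + 0/1 + 2/2 + 4/4 + 3/3 + 3/3 + 3/4 + 4/4 + 1/2 + 1/2 + 0/3 + 1/3 + 0/2 = 35/4; mean = 35/4 ÷ 14 = 5/8 = 0.625 → 0.625.

0.625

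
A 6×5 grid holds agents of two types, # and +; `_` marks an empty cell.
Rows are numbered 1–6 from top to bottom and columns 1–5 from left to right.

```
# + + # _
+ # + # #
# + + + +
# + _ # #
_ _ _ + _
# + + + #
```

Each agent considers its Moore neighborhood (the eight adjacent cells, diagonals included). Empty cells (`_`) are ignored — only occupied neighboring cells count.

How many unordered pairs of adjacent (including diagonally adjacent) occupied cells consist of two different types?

32

Scan each occupied cell's neighbors to the right and below (and the two forward diagonals) so each pair is counted once.
From row 1: 7 unlike of 14 pairs (running 7/14).
From row 2: 11 unlike of 17 pairs (running 18/31).
From row 3: 8 unlike of 14 pairs (running 26/45).
From row 4: 3 unlike of 4 pairs (running 29/49).
From row 5: 1 unlike of 3 pairs (running 30/52).
From row 6: 2 unlike of 4 pairs (running 32/56).
Total adjacent occupied pairs: 56; unlike-type pairs: 32.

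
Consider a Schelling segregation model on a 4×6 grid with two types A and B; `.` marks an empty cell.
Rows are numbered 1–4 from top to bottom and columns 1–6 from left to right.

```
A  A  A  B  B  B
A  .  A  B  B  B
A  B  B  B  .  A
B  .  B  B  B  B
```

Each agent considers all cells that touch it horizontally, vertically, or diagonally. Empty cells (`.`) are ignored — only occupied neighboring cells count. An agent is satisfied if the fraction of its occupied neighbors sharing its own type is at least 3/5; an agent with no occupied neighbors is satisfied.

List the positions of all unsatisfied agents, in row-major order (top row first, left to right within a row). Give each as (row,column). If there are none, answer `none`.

(1,3), (2,3), (3,1), (3,2), (3,6), (4,1), (4,6)

Row 1: (1,1)A 2/2 ok · (1,2)A 4/4 ok · (1,3)A 2/4 unhappy · (1,4)B 3/5 ok · (1,5)B 5/5 ok · (1,6)B 3/3 ok
Row 2: (2,1)A 3/4 ok · (2,3)A 2/7 unhappy · (2,4)B 5/7 ok · (2,5)B 6/7 ok · (2,6)B 3/4 ok
Row 3: (3,1)A 1/3 unhappy · (3,2)B 3/6 unhappy · (3,3)B 5/6 ok · (3,4)B 6/7 ok · (3,6)A 0/4 unhappy
Row 4: (4,1)B 1/2 unhappy · (4,3)B 4/4 ok · (4,4)B 4/4 ok · (4,5)B 3/4 ok · (4,6)B 1/2 unhappy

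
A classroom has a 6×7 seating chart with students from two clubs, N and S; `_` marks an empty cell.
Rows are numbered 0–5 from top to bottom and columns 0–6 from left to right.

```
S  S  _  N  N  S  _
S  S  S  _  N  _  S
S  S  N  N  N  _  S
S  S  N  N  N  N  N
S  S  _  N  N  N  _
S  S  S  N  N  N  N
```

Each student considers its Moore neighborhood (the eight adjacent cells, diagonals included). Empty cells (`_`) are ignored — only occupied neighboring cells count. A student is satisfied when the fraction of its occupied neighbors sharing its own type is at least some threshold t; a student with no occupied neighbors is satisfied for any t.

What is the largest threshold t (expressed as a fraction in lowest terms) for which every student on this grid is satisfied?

1/3

(0,0)S 3/3
(0,1)S 4/4
(0,3)N 2/3
(0,4)N 2/3
(0,5)S 1/3
(1,0)S 5/5
(1,1)S 6/7
(1,2)S 3/6
(1,4)N 4/5
(1,6)S 2/2
(2,0)S 5/5
(2,1)S 6/8
(2,2)N 3/7
(2,3)N 6/7
(2,4)N 5/5
(2,6)S 1/3
(3,0)S 5/5
(3,1)S 5/7
(3,2)N 4/7
(3,3)N 7/7
(3,4)N 7/7
(3,5)N 5/6
(3,6)N 2/3
(4,0)S 5/5
(4,1)S 6/7
(4,3)N 6/7
(4,4)N 8/8
(4,5)N 7/7
(5,0)S 3/3
(5,1)S 4/4
(5,2)S 2/4
(5,3)N 3/4
(5,4)N 5/5
(5,5)N 4/4
(5,6)N 2/2
The smallest same-type fraction is 1/3 at (0,5), which reduces to 1/3. Any threshold above that leaves this student unsatisfied.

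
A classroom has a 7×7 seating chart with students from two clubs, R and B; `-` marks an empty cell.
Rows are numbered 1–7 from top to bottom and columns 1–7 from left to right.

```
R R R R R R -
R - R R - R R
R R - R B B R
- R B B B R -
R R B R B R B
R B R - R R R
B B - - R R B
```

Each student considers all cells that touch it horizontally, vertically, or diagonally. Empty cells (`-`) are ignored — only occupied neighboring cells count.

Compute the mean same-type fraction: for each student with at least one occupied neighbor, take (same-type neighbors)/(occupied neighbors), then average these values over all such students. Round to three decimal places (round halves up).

0.637

(1,1)R 2/2
(1,2)R 4/4
(1,3)R 4/4
(1,4)R 4/4
(1,5)R 4/4
(1,6)R 3/3
(2,1)R 4/4
(2,3)R 6/6
(2,4)R 5/6
(2,6)R 4/6
(2,7)R 3/4
(3,1)R 3/3
(3,2)R 4/5
(3,4)R 2/6
(3,5)B 3/7
(3,6)B 2/6
(3,7)R 3/4
(4,2)R 4/6
(4,3)B 2/7
(4,4)B 5/7
(4,5)B 4/8
(4,6)R 2/7
(5,1)R 3/4
(5,2)R 4/7
(5,3)B 3/7
(5,4)R 2/7
(5,5)B 2/7
(5,6)R 4/7
(5,7)B 0/4
(6,1)R 2/5
(6,2)B 3/7
(6,3)R 2/5
(6,5)R 5/6
(6,6)R 5/8
(6,7)R 3/5
(7,1)B 2/3
(7,2)B 2/4
(7,5)R 3/3
(7,6)R 4/5
(7,7)B 0/3
Sum over 40 students: 2/2 + 4/4 + 4/4 + 4/4 + 4/4 + 3/3 + 4/4 + 6/6 + 5/6 + 4/6 + 3/4 + 3/3 + 4/5 + 2/6 + 3/7 + 2/6 + 3/4 + 4/6 + 2/7 + 5/7 + 4/8 + 2/7 + 3/4 + 4/7 + 3/7 + 2/7 + 2/7 + 4/7 + 0/4 + 2/5 + 3/7 + 2/5 + 5/6 + 5/8 + 3/5 + 2/3 + 2/4 + 3/3 + 4/5 + 0/3 = 4283/168; mean = 4283/168 ÷ 40 = 4283/6720 = 0.637351… → 0.637.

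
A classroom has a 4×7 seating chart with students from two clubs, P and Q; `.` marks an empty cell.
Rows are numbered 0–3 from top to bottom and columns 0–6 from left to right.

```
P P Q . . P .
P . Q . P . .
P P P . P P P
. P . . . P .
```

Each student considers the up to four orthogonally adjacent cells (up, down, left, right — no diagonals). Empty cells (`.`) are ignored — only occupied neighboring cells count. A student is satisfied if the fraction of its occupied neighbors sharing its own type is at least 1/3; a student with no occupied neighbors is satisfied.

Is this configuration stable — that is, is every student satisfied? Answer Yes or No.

Row 0: (0,0)P 2/2 ok · (0,1)P 1/2 ok · (0,2)Q 1/2 ok · (0,5)P 0/0 ok
Row 1: (1,0)P 2/2 ok · (1,2)Q 1/2 ok · (1,4)P 1/1 ok
Row 2: (2,0)P 2/2 ok · (2,1)P 3/3 ok · (2,2)P 1/2 ok · (2,4)P 2/2 ok · (2,5)P 3/3 ok · (2,6)P 1/1 ok
Row 3: (3,1)P 1/1 ok · (3,5)P 1/1 ok
All meet the threshold, so the configuration is stable.

Yes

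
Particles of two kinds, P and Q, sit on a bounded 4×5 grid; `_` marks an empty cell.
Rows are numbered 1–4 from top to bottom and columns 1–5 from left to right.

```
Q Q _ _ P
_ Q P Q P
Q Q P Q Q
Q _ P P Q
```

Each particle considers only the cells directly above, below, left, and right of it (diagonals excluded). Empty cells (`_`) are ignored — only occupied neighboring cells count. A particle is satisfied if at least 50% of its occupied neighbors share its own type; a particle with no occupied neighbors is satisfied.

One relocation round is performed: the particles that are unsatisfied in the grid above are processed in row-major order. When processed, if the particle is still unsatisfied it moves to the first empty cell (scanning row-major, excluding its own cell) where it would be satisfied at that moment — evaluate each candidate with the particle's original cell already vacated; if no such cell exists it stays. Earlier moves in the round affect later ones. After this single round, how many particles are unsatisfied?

2

Initially unsatisfied (in order): (2,3), (2,4), (2,5), (4,4).
  (2,3) → (1,4).
  (2,4) → (1,3).
  (2,5): now satisfied by earlier moves; stays.
  (4,4) → (2,4).
Resulting grid:
Q Q Q P P
_ Q _ P P
Q Q P Q Q
Q _ P _ Q
Unsatisfied now: (3,3), (3,4).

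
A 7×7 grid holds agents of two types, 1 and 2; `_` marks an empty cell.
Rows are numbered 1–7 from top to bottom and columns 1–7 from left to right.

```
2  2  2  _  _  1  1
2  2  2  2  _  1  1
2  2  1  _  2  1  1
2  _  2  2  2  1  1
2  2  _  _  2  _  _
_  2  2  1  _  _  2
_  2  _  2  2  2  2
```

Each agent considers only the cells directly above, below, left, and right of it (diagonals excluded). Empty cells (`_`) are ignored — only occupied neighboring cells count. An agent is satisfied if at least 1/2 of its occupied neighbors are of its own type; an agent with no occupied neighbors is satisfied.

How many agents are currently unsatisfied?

(1,1)2 2/2 ✓
(1,2)2 3/3 ✓
(1,3)2 2/2 ✓
(1,6)1 2/2 ✓
(1,7)1 2/2 ✓
(2,1)2 3/3 ✓
(2,2)2 4/4 ✓
(2,3)2 3/4 ✓
(2,4)2 1/1 ✓
(2,6)1 3/3 ✓
(2,7)1 3/3 ✓
(3,1)2 3/3 ✓
(3,2)2 2/3 ✓
(3,3)1 0/3 ✗
(3,5)2 1/2 ✓
(3,6)1 3/4 ✓
(3,7)1 3/3 ✓
(4,1)2 2/2 ✓
(4,3)2 1/2 ✓
(4,4)2 2/2 ✓
(4,5)2 3/4 ✓
(4,6)1 2/3 ✓
(4,7)1 2/2 ✓
(5,1)2 2/2 ✓
(5,2)2 2/2 ✓
(5,5)2 1/1 ✓
(6,2)2 3/3 ✓
(6,3)2 1/2 ✓
(6,4)1 0/2 ✗
(6,7)2 1/1 ✓
(7,2)2 1/1 ✓
(7,4)2 1/2 ✓
(7,5)2 2/2 ✓
(7,6)2 2/2 ✓
(7,7)2 2/2 ✓
Unsatisfied: (3,3), (6,4) — 2 in total.

2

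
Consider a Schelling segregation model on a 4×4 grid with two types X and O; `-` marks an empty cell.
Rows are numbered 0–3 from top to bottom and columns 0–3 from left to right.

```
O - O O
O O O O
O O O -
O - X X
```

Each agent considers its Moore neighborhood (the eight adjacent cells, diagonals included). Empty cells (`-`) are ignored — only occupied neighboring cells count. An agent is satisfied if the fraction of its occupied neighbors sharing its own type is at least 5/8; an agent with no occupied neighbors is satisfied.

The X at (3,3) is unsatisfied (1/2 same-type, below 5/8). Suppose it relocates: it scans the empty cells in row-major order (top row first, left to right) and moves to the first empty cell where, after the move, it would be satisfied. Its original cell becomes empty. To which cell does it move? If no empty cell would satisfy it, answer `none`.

Vacating (3,3). Empty cells in order:
  (0,1): 0/5 same-type → still unsatisfied.
  (2,3): 1/4 same-type → still unsatisfied.
  (3,1): 1/5 same-type → still unsatisfied.

none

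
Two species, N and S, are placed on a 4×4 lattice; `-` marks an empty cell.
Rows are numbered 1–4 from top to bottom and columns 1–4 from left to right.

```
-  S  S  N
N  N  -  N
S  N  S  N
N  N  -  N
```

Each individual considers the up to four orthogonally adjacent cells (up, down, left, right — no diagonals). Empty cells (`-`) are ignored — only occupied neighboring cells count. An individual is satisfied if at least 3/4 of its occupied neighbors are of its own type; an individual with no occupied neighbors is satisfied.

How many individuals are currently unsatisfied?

Row 1: (1,2)S 1/2 unhappy · (1,3)S 1/2 unhappy · (1,4)N 1/2 unhappy
Row 2: (2,1)N 1/2 unhappy · (2,2)N 2/3 unhappy · (2,4)N 2/2 ok
Row 3: (3,1)S 0/3 unhappy · (3,2)N 2/4 unhappy · (3,3)S 0/2 unhappy · (3,4)N 2/3 unhappy
Row 4: (4,1)N 1/2 unhappy · (4,2)N 2/2 ok · (4,4)N 1/1 ok
Unsatisfied: (1,2), (1,3), (1,4), (2,1), (2,2), (3,1), (3,2), (3,3), (3,4), (4,1) — 10 in total.

10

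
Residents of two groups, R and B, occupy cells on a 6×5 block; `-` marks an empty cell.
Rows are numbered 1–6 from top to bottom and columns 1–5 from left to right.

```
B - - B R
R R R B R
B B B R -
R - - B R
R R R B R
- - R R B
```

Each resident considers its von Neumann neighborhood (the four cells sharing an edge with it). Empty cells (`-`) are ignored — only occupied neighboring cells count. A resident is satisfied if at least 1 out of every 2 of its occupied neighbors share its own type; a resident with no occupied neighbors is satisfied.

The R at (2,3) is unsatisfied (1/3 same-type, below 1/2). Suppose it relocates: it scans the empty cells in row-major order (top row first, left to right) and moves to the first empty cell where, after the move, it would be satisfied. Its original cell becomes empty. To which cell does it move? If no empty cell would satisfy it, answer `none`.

Vacating (2,3). Empty cells in order:
  (1,2): 1/2 same-type → satisfied — stop here.

(1,2)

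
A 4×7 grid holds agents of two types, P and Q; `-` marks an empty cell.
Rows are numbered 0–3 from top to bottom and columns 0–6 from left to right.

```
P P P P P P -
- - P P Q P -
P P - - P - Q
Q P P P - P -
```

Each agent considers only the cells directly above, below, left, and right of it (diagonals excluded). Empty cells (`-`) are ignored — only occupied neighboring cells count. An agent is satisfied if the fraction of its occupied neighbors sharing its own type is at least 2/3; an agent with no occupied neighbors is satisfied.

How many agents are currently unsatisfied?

5

Row 0: (0,0)P 1/1 satisfied · (0,1)P 2/2 satisfied · (0,2)P 3/3 satisfied · (0,3)P 3/3 satisfied · (0,4)P 2/3 satisfied · (0,5)P 2/2 satisfied
Row 1: (1,2)P 2/2 satisfied · (1,3)P 2/3 satisfied · (1,4)Q 0/4 not · (1,5)P 1/2 not
Row 2: (2,0)P 1/2 not · (2,1)P 2/2 satisfied · (2,4)P 0/1 not · (2,6)Q 0/0 satisfied
Row 3: (3,0)Q 0/2 not · (3,1)P 2/3 satisfied · (3,2)P 2/2 satisfied · (3,3)P 1/1 satisfied · (3,5)P 0/0 satisfied
Unsatisfied: (1,4), (1,5), (2,0), (2,4), (3,0) — 5 in total.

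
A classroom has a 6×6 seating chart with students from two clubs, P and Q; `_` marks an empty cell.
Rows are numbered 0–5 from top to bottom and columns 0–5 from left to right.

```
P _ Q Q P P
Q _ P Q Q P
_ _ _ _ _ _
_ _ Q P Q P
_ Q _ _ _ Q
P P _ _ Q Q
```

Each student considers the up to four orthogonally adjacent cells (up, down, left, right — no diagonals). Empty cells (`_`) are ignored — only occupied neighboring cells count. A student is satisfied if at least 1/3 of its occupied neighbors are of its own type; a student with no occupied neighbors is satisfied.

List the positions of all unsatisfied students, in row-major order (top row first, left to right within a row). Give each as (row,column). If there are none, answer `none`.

Row 0: (0,0)P 0/1 not · (0,2)Q 1/2 satisfied · (0,3)Q 2/3 satisfied · (0,4)P 1/3 satisfied · (0,5)P 2/2 satisfied
Row 1: (1,0)Q 0/1 not · (1,2)P 0/2 not · (1,3)Q 2/3 satisfied · (1,4)Q 1/3 satisfied · (1,5)P 1/2 satisfied
Row 3: (3,2)Q 0/1 not · (3,3)P 0/2 not · (3,4)Q 0/2 not · (3,5)P 0/2 not
Row 4: (4,1)Q 0/1 not · (4,5)Q 1/2 satisfied
Row 5: (5,0)P 1/1 satisfied · (5,1)P 1/2 satisfied · (5,4)Q 1/1 satisfied · (5,5)Q 2/2 satisfied

(0,0), (1,0), (1,2), (3,2), (3,3), (3,4), (3,5), (4,1)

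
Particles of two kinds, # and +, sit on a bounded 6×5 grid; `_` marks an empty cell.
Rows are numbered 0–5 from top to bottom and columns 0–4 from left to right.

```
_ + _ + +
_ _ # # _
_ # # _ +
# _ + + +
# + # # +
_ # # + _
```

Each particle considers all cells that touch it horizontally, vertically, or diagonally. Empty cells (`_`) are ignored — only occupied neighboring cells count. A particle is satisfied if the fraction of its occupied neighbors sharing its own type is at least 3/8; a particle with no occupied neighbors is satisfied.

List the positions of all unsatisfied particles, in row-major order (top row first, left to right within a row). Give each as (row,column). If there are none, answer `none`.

(0,1), (0,3), (3,2), (4,1), (4,3), (5,3)

Row 0: (0,1)+ 0/1 ✗ · (0,3)+ 1/3 ✗ · (0,4)+ 1/2 ✓
Row 1: (1,2)# 3/5 ✓ · (1,3)# 2/5 ✓
Row 2: (2,1)# 3/4 ✓ · (2,2)# 3/5 ✓ · (2,4)+ 2/3 ✓
Row 3: (3,0)# 2/3 ✓ · (3,2)+ 2/6 ✗ · (3,3)+ 4/7 ✓ · (3,4)+ 3/4 ✓
Row 4: (4,0)# 2/3 ✓ · (4,1)+ 1/6 ✗ · (4,2)# 3/7 ✓ · (4,3)# 2/7 ✗ · (4,4)+ 3/4 ✓
Row 5: (5,1)# 3/4 ✓ · (5,2)# 3/5 ✓ · (5,3)+ 1/4 ✗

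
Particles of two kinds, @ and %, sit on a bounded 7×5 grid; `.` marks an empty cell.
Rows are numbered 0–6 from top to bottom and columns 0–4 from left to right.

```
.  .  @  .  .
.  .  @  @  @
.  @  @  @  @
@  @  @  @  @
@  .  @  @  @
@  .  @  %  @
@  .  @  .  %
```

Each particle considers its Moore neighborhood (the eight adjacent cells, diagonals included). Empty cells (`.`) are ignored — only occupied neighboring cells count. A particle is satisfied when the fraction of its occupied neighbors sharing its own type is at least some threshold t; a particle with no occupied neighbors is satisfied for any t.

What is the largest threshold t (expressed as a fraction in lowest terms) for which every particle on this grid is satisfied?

1/7

(0,2)@ 2/2
(1,2)@ 5/5
(1,3)@ 6/6
(1,4)@ 3/3
(2,1)@ 5/5
(2,2)@ 7/7
(2,3)@ 8/8
(2,4)@ 5/5
(3,0)@ 3/3
(3,1)@ 6/6
(3,2)@ 7/7
(3,3)@ 8/8
(3,4)@ 5/5
(4,0)@ 3/3
(4,2)@ 5/6
(4,3)@ 7/8
(4,4)@ 4/5
(5,0)@ 2/2
(5,2)@ 3/4
(5,3)% 1/7
(5,4)@ 2/4
(6,0)@ 1/1
(6,2)@ 1/2
(6,4)% 1/2
The smallest same-type fraction is 1/7 at (5,3), which reduces to 1/7. Any threshold above that leaves this particle unsatisfied.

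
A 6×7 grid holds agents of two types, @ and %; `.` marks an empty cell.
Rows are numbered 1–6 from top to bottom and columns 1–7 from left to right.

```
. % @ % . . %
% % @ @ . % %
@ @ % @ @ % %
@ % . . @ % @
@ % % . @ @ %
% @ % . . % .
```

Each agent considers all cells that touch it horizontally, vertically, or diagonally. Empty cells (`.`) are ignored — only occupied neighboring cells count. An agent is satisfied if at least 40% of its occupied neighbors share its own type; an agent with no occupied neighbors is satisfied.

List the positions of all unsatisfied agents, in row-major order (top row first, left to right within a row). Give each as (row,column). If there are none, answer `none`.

(1,4), (3,3), (4,6), (4,7), (6,1), (6,2), (6,6)

(1,2)% 2/4 ✓
(1,3)@ 2/5 ✓
(1,4)% 0/3 ✗
(1,7)% 2/2 ✓
(2,1)% 2/4 ✓
(2,2)% 3/7 ✓
(2,3)@ 4/8 ✓
(2,4)@ 4/6 ✓
(2,6)% 4/5 ✓
(2,7)% 4/4 ✓
(3,1)@ 2/5 ✓
(3,2)@ 3/7 ✓
(3,3)% 2/6 ✗
(3,4)@ 4/5 ✓
(3,5)@ 3/6 ✓
(3,6)% 4/7 ✓
(3,7)% 4/5 ✓
(4,1)@ 3/5 ✓
(4,2)% 3/7 ✓
(4,5)@ 4/6 ✓
(4,6)% 3/8 ✗
(4,7)@ 1/5 ✗
(5,1)@ 2/5 ✓
(5,2)% 4/7 ✓
(5,3)% 3/4 ✓
(5,5)@ 2/4 ✓
(5,6)@ 3/6 ✓
(5,7)% 2/4 ✓
(6,1)% 1/3 ✗
(6,2)@ 1/5 ✗
(6,3)% 2/3 ✓
(6,6)% 1/3 ✗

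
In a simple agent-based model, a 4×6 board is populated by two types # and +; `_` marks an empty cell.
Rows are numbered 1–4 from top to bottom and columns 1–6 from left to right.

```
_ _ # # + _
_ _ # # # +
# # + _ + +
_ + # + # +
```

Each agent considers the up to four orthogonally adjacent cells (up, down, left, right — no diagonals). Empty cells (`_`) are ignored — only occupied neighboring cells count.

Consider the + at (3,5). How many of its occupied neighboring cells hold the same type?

1

Occupied neighbors of (3,5): (2,5)=#, (4,5)=#, (3,6)=+.
Same type (+): 1 of 3.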